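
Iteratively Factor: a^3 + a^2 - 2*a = (a - 1)*(a^2 + 2*a) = a*(a - 1)*(a + 2)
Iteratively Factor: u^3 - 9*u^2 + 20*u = (u - 4)*(u^2 - 5*u) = u*(u - 4)*(u - 5)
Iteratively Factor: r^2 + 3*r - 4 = (r - 1)*(r + 4)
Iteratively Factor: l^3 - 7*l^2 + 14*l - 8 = (l - 2)*(l^2 - 5*l + 4) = (l - 4)*(l - 2)*(l - 1)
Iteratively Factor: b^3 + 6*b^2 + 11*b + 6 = (b + 1)*(b^2 + 5*b + 6) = (b + 1)*(b + 2)*(b + 3)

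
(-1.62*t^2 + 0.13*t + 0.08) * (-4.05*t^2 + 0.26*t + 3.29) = 6.561*t^4 - 0.9477*t^3 - 5.62*t^2 + 0.4485*t + 0.2632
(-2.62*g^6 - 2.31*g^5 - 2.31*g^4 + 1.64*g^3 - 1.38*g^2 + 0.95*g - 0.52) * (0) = 0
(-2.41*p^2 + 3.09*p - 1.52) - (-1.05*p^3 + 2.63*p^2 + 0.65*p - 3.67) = 1.05*p^3 - 5.04*p^2 + 2.44*p + 2.15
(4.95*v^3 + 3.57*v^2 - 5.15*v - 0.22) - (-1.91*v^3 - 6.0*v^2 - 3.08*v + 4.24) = 6.86*v^3 + 9.57*v^2 - 2.07*v - 4.46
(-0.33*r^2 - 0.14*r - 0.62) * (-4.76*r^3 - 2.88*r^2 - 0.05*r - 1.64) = 1.5708*r^5 + 1.6168*r^4 + 3.3709*r^3 + 2.3338*r^2 + 0.2606*r + 1.0168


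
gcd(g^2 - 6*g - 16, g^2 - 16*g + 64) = g - 8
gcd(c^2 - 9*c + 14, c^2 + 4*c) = 1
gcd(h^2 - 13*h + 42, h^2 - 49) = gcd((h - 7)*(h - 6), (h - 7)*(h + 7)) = h - 7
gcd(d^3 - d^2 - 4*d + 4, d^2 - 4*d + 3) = d - 1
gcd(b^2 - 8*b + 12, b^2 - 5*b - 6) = b - 6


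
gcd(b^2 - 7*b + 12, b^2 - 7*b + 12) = b^2 - 7*b + 12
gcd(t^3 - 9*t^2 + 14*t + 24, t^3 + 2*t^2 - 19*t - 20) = t^2 - 3*t - 4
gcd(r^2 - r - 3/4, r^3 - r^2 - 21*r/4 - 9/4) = r + 1/2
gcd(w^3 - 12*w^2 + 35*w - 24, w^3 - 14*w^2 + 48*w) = w - 8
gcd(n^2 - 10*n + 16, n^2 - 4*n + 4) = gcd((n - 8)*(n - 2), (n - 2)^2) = n - 2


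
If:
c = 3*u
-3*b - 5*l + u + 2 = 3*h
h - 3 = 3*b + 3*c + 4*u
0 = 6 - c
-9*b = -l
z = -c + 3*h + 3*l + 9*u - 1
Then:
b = -83/57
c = 6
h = 468/19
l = -249/19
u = 2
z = 866/19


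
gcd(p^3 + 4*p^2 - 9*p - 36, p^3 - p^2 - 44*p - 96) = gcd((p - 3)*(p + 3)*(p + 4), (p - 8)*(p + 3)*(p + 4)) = p^2 + 7*p + 12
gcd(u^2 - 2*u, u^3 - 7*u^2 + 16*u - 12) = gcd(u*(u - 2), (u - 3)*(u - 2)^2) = u - 2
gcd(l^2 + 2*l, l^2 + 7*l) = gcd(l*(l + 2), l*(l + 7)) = l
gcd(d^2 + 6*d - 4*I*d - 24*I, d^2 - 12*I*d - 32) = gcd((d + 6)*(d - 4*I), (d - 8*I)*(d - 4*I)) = d - 4*I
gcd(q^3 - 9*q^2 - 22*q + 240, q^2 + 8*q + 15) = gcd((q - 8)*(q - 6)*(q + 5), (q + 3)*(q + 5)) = q + 5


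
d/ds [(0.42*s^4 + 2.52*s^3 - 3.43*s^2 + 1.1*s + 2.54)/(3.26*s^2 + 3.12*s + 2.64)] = (2.7384*s^5 + 12.1464*s^4 + 20.16*s^3 + 5.6708*s^2 - 34.6712*s - 5.0208)/(10.6276*s^4 + 20.3424*s^3 + 26.9472*s^2 + 16.4736*s + 6.9696)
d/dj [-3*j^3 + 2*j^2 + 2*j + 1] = -9*j^2 + 4*j + 2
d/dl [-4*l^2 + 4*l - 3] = 4 - 8*l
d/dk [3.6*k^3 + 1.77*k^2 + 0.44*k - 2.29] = 10.8*k^2 + 3.54*k + 0.44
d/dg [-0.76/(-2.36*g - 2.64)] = -1.7936/(2.36*g + 2.64)^2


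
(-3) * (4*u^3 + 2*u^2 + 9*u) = -12*u^3 - 6*u^2 - 27*u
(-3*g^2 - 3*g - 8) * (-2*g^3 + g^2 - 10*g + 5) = 6*g^5 + 3*g^4 + 43*g^3 + 7*g^2 + 65*g - 40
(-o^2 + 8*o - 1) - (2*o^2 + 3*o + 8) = -3*o^2 + 5*o - 9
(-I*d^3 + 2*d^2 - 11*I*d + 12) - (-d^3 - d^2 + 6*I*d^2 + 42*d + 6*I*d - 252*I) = d^3 - I*d^3 + 3*d^2 - 6*I*d^2 - 42*d - 17*I*d + 12 + 252*I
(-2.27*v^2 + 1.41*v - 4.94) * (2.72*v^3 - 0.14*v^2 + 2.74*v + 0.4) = -6.1744*v^5 + 4.153*v^4 - 19.854*v^3 + 3.647*v^2 - 12.9716*v - 1.976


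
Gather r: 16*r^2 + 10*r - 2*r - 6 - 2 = 16*r^2 + 8*r - 8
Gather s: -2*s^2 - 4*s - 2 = -2*s^2 - 4*s - 2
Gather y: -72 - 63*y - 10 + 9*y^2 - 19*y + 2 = 9*y^2 - 82*y - 80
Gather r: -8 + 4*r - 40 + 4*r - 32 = 8*r - 80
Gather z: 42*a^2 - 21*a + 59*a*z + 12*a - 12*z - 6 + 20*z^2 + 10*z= 42*a^2 - 9*a + 20*z^2 + z*(59*a - 2) - 6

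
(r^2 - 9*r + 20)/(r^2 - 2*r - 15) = (r - 4)/(r + 3)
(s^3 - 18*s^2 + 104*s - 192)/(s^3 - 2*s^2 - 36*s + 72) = (s^2 - 12*s + 32)/(s^2 + 4*s - 12)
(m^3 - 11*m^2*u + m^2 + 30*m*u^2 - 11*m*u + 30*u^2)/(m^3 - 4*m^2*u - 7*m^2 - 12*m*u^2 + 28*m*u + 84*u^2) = (m^2 - 5*m*u + m - 5*u)/(m^2 + 2*m*u - 7*m - 14*u)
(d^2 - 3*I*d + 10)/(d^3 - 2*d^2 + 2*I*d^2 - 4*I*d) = (d - 5*I)/(d*(d - 2))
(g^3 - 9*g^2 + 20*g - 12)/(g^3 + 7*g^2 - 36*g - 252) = (g^2 - 3*g + 2)/(g^2 + 13*g + 42)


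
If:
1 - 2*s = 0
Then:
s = 1/2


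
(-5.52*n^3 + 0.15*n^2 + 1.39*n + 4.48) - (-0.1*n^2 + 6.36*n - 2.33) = -5.52*n^3 + 0.25*n^2 - 4.97*n + 6.81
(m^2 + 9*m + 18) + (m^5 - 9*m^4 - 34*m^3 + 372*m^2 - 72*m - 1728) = m^5 - 9*m^4 - 34*m^3 + 373*m^2 - 63*m - 1710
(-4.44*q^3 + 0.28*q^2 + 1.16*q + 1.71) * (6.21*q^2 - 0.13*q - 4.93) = -27.5724*q^5 + 2.316*q^4 + 29.0564*q^3 + 9.0879*q^2 - 5.9411*q - 8.4303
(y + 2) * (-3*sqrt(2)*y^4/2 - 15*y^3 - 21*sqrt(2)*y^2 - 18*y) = -3*sqrt(2)*y^5/2 - 15*y^4 - 3*sqrt(2)*y^4 - 30*y^3 - 21*sqrt(2)*y^3 - 42*sqrt(2)*y^2 - 18*y^2 - 36*y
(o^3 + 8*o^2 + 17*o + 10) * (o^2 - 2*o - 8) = o^5 + 6*o^4 - 7*o^3 - 88*o^2 - 156*o - 80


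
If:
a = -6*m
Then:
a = -6*m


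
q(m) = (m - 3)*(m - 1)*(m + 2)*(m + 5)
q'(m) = (m - 3)*(m - 1)*(m + 2) + (m - 3)*(m - 1)*(m + 5) + (m - 3)*(m + 2)*(m + 5) + (m - 1)*(m + 2)*(m + 5) = 4*m^3 + 9*m^2 - 30*m - 19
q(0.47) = 18.12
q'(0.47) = -30.70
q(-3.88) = -70.69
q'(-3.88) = -0.75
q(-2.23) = -10.76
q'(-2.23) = 48.30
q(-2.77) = -37.35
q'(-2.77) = 48.14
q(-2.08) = -3.65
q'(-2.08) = 46.34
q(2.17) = -29.03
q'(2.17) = -0.85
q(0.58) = 14.63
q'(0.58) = -32.59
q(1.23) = -8.19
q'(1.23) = -34.84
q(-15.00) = 37440.00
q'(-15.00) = -11044.00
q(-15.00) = 37440.00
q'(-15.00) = -11044.00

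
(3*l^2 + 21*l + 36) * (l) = 3*l^3 + 21*l^2 + 36*l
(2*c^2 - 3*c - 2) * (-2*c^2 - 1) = -4*c^4 + 6*c^3 + 2*c^2 + 3*c + 2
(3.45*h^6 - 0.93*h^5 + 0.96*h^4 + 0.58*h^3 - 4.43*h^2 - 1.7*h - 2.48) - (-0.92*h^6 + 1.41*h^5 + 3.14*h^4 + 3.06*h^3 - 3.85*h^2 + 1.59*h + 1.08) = 4.37*h^6 - 2.34*h^5 - 2.18*h^4 - 2.48*h^3 - 0.58*h^2 - 3.29*h - 3.56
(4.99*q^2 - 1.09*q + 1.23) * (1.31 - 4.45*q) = -22.2055*q^3 + 11.3874*q^2 - 6.9014*q + 1.6113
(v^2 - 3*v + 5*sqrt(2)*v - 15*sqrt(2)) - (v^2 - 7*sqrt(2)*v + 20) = -3*v + 12*sqrt(2)*v - 15*sqrt(2) - 20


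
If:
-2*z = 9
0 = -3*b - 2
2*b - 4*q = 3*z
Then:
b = -2/3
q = 73/24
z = -9/2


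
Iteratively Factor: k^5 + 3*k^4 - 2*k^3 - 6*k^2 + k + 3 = (k - 1)*(k^4 + 4*k^3 + 2*k^2 - 4*k - 3) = (k - 1)*(k + 3)*(k^3 + k^2 - k - 1) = (k - 1)*(k + 1)*(k + 3)*(k^2 - 1) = (k - 1)*(k + 1)^2*(k + 3)*(k - 1)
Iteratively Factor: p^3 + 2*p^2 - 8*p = (p + 4)*(p^2 - 2*p) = (p - 2)*(p + 4)*(p)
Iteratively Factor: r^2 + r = (r)*(r + 1)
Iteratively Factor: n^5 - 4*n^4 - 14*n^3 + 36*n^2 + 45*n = (n + 3)*(n^4 - 7*n^3 + 7*n^2 + 15*n) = (n + 1)*(n + 3)*(n^3 - 8*n^2 + 15*n) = n*(n + 1)*(n + 3)*(n^2 - 8*n + 15) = n*(n - 3)*(n + 1)*(n + 3)*(n - 5)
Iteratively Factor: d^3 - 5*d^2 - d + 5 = (d + 1)*(d^2 - 6*d + 5) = (d - 1)*(d + 1)*(d - 5)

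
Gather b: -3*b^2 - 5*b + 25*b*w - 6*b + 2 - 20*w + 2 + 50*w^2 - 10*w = -3*b^2 + b*(25*w - 11) + 50*w^2 - 30*w + 4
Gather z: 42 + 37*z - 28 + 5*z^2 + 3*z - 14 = 5*z^2 + 40*z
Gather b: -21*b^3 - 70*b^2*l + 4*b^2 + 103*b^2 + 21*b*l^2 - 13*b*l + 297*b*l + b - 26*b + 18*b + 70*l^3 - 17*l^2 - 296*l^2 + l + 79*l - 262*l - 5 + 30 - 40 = -21*b^3 + b^2*(107 - 70*l) + b*(21*l^2 + 284*l - 7) + 70*l^3 - 313*l^2 - 182*l - 15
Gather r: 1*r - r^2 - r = -r^2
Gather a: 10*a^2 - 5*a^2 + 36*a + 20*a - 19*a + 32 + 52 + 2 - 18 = 5*a^2 + 37*a + 68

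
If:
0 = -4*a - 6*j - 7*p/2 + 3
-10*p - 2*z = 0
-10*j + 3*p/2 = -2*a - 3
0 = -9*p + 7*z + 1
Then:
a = 11/52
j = 791/2288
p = 1/44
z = -5/44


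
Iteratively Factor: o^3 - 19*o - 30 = (o + 2)*(o^2 - 2*o - 15) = (o + 2)*(o + 3)*(o - 5)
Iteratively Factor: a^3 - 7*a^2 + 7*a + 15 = (a - 5)*(a^2 - 2*a - 3) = (a - 5)*(a - 3)*(a + 1)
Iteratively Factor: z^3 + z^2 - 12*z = (z - 3)*(z^2 + 4*z) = z*(z - 3)*(z + 4)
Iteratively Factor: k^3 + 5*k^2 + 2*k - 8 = (k + 2)*(k^2 + 3*k - 4) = (k + 2)*(k + 4)*(k - 1)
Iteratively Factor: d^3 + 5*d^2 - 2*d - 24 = (d + 3)*(d^2 + 2*d - 8) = (d - 2)*(d + 3)*(d + 4)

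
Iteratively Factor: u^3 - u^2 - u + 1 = (u - 1)*(u^2 - 1) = (u - 1)*(u + 1)*(u - 1)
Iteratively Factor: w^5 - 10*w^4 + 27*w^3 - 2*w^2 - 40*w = (w - 5)*(w^4 - 5*w^3 + 2*w^2 + 8*w) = (w - 5)*(w + 1)*(w^3 - 6*w^2 + 8*w) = w*(w - 5)*(w + 1)*(w^2 - 6*w + 8) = w*(w - 5)*(w - 4)*(w + 1)*(w - 2)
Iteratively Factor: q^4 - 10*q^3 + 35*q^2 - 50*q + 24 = (q - 3)*(q^3 - 7*q^2 + 14*q - 8) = (q - 3)*(q - 2)*(q^2 - 5*q + 4) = (q - 4)*(q - 3)*(q - 2)*(q - 1)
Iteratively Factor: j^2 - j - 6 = (j + 2)*(j - 3)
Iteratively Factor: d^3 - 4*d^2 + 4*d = (d - 2)*(d^2 - 2*d) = (d - 2)^2*(d)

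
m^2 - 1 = (m - 1)*(m + 1)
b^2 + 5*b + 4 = (b + 1)*(b + 4)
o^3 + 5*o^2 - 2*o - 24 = (o - 2)*(o + 3)*(o + 4)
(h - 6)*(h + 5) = h^2 - h - 30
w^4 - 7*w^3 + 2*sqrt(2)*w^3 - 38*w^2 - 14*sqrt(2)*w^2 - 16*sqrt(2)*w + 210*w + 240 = (w - 8)*(w + 1)*(w - 3*sqrt(2))*(w + 5*sqrt(2))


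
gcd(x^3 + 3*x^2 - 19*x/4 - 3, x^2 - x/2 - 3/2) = x - 3/2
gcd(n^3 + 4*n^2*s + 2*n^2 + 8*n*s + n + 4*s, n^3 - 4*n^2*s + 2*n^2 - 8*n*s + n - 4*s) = n^2 + 2*n + 1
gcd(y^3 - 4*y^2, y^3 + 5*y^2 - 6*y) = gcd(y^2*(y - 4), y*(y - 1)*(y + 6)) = y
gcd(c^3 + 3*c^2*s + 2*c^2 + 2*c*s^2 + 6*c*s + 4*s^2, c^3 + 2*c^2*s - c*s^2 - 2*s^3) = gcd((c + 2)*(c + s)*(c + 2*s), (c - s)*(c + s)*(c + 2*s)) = c^2 + 3*c*s + 2*s^2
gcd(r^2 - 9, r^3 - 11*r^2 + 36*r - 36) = r - 3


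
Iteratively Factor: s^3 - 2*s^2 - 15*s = (s)*(s^2 - 2*s - 15) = s*(s - 5)*(s + 3)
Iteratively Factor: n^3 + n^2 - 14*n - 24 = (n + 3)*(n^2 - 2*n - 8) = (n - 4)*(n + 3)*(n + 2)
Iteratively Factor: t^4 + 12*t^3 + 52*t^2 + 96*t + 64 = (t + 4)*(t^3 + 8*t^2 + 20*t + 16) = (t + 2)*(t + 4)*(t^2 + 6*t + 8) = (t + 2)*(t + 4)^2*(t + 2)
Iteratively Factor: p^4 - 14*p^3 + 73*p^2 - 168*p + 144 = (p - 3)*(p^3 - 11*p^2 + 40*p - 48) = (p - 3)^2*(p^2 - 8*p + 16) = (p - 4)*(p - 3)^2*(p - 4)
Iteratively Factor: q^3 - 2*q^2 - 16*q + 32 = (q - 4)*(q^2 + 2*q - 8) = (q - 4)*(q - 2)*(q + 4)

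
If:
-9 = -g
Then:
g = 9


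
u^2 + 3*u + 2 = (u + 1)*(u + 2)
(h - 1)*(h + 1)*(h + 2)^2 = h^4 + 4*h^3 + 3*h^2 - 4*h - 4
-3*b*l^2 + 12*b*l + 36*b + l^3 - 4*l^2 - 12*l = (-3*b + l)*(l - 6)*(l + 2)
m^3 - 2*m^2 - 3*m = m*(m - 3)*(m + 1)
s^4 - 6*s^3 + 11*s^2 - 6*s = s*(s - 3)*(s - 2)*(s - 1)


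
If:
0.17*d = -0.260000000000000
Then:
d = -1.53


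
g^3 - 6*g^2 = g^2*(g - 6)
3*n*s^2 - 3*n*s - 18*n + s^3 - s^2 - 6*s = (3*n + s)*(s - 3)*(s + 2)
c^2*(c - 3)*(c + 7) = c^4 + 4*c^3 - 21*c^2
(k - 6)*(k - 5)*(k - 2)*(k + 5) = k^4 - 8*k^3 - 13*k^2 + 200*k - 300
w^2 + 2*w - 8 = (w - 2)*(w + 4)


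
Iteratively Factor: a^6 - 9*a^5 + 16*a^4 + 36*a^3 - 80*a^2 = (a)*(a^5 - 9*a^4 + 16*a^3 + 36*a^2 - 80*a) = a*(a - 2)*(a^4 - 7*a^3 + 2*a^2 + 40*a) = a*(a - 5)*(a - 2)*(a^3 - 2*a^2 - 8*a) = a*(a - 5)*(a - 4)*(a - 2)*(a^2 + 2*a) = a^2*(a - 5)*(a - 4)*(a - 2)*(a + 2)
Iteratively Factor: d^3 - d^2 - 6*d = (d - 3)*(d^2 + 2*d) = (d - 3)*(d + 2)*(d)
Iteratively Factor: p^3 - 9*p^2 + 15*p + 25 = (p - 5)*(p^2 - 4*p - 5) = (p - 5)^2*(p + 1)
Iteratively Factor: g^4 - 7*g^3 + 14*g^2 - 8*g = (g)*(g^3 - 7*g^2 + 14*g - 8) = g*(g - 4)*(g^2 - 3*g + 2) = g*(g - 4)*(g - 2)*(g - 1)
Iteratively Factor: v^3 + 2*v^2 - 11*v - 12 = (v - 3)*(v^2 + 5*v + 4) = (v - 3)*(v + 4)*(v + 1)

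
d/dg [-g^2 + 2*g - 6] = 2 - 2*g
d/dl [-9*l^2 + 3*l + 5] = 3 - 18*l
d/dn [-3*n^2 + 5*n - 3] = 5 - 6*n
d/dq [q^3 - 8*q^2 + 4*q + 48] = 3*q^2 - 16*q + 4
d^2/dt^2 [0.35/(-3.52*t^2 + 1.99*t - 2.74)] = (8.67328*t^2 - 4.90336*t - 0.35*(7.04*t - 1.99)*(14.08*t - 3.98) + 6.75136)/(3.52*t^2 - 1.99*t + 2.74)^3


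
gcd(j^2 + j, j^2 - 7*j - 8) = j + 1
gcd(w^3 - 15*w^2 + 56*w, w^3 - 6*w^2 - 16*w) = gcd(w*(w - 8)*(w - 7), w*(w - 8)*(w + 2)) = w^2 - 8*w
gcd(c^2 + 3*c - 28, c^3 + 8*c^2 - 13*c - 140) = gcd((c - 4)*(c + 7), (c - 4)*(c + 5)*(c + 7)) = c^2 + 3*c - 28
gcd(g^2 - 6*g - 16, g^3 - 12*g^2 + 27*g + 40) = g - 8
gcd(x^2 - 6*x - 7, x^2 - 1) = x + 1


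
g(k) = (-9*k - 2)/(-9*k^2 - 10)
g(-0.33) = -0.09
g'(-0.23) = 0.86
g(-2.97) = -0.28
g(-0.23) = -0.01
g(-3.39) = -0.25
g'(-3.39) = -0.06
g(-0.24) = -0.02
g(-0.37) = -0.12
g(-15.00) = -0.07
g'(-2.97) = -0.06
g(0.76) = 0.58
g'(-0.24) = 0.85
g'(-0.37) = 0.73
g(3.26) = 0.30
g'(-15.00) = 0.00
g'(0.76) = 0.07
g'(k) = 18*k*(-9*k - 2)/(-9*k^2 - 10)^2 - 9/(-9*k^2 - 10) = 9*(-9*k^2 - 4*k + 10)/(81*k^4 + 180*k^2 + 100)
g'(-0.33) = 0.77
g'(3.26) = -0.08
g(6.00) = 0.17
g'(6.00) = -0.03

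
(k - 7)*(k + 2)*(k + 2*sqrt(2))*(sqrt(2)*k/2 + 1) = sqrt(2)*k^4/2 - 5*sqrt(2)*k^3/2 + 3*k^3 - 15*k^2 - 5*sqrt(2)*k^2 - 42*k - 10*sqrt(2)*k - 28*sqrt(2)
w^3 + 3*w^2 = w^2*(w + 3)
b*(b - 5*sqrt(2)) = b^2 - 5*sqrt(2)*b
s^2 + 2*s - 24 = (s - 4)*(s + 6)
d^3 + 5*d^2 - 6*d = d*(d - 1)*(d + 6)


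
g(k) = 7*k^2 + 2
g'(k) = 14*k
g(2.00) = 30.00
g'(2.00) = 28.00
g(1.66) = 21.29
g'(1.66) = 23.24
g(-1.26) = 13.11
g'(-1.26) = -17.64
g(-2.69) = 52.65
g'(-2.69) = -37.66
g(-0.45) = 3.42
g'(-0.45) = -6.30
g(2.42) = 42.99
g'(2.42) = 33.88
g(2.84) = 58.46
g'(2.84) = 39.76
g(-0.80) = 6.48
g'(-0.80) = -11.20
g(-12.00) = 1010.00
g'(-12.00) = -168.00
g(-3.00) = 65.00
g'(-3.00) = -42.00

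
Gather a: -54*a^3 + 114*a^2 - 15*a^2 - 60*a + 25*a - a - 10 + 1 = -54*a^3 + 99*a^2 - 36*a - 9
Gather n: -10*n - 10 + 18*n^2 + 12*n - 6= 18*n^2 + 2*n - 16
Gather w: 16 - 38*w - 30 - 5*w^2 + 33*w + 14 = -5*w^2 - 5*w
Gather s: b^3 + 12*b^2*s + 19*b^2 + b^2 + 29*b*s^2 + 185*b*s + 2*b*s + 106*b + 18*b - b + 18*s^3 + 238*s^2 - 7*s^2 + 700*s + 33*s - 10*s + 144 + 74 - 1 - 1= b^3 + 20*b^2 + 123*b + 18*s^3 + s^2*(29*b + 231) + s*(12*b^2 + 187*b + 723) + 216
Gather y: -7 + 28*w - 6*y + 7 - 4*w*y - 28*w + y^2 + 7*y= y^2 + y*(1 - 4*w)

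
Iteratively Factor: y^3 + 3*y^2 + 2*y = (y)*(y^2 + 3*y + 2) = y*(y + 2)*(y + 1)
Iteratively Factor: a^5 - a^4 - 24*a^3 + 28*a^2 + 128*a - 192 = (a - 2)*(a^4 + a^3 - 22*a^2 - 16*a + 96) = (a - 2)*(a + 3)*(a^3 - 2*a^2 - 16*a + 32) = (a - 2)*(a + 3)*(a + 4)*(a^2 - 6*a + 8) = (a - 2)^2*(a + 3)*(a + 4)*(a - 4)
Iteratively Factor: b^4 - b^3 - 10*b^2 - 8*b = (b - 4)*(b^3 + 3*b^2 + 2*b) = (b - 4)*(b + 1)*(b^2 + 2*b) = b*(b - 4)*(b + 1)*(b + 2)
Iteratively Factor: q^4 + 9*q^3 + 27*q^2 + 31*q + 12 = (q + 1)*(q^3 + 8*q^2 + 19*q + 12) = (q + 1)^2*(q^2 + 7*q + 12) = (q + 1)^2*(q + 4)*(q + 3)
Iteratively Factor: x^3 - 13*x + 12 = (x - 1)*(x^2 + x - 12) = (x - 3)*(x - 1)*(x + 4)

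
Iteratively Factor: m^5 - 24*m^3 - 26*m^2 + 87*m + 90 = (m + 1)*(m^4 - m^3 - 23*m^2 - 3*m + 90) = (m - 2)*(m + 1)*(m^3 + m^2 - 21*m - 45) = (m - 2)*(m + 1)*(m + 3)*(m^2 - 2*m - 15) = (m - 2)*(m + 1)*(m + 3)^2*(m - 5)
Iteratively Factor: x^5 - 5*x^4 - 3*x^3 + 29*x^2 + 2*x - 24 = (x - 4)*(x^4 - x^3 - 7*x^2 + x + 6) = (x - 4)*(x + 2)*(x^3 - 3*x^2 - x + 3) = (x - 4)*(x - 1)*(x + 2)*(x^2 - 2*x - 3) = (x - 4)*(x - 3)*(x - 1)*(x + 2)*(x + 1)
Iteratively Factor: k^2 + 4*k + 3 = (k + 1)*(k + 3)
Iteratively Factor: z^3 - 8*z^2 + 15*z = (z - 5)*(z^2 - 3*z) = z*(z - 5)*(z - 3)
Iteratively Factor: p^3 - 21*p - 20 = (p - 5)*(p^2 + 5*p + 4) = (p - 5)*(p + 4)*(p + 1)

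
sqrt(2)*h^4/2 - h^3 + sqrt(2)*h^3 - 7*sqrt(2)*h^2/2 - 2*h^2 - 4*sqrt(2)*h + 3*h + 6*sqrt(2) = (h - 1)*(h + 3)*(h - 2*sqrt(2))*(sqrt(2)*h/2 + 1)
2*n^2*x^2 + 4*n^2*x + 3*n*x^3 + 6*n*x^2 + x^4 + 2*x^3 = x*(n + x)*(2*n + x)*(x + 2)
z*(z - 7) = z^2 - 7*z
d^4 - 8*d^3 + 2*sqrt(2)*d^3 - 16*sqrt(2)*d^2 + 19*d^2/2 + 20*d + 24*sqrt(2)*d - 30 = (d - 6)*(d - 2)*(d - sqrt(2)/2)*(d + 5*sqrt(2)/2)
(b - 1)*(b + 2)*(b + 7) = b^3 + 8*b^2 + 5*b - 14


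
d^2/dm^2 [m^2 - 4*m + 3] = 2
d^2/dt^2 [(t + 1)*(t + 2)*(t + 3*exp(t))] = 3*t^2*exp(t) + 21*t*exp(t) + 6*t + 30*exp(t) + 6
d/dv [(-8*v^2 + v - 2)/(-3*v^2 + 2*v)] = (-13*v^2 - 12*v + 4)/(v^2*(9*v^2 - 12*v + 4))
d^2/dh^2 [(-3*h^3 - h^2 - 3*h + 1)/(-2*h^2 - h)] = 2*(13*h^3 - 12*h^2 - 6*h - 1)/(h^3*(8*h^3 + 12*h^2 + 6*h + 1))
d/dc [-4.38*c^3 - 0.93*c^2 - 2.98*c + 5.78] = -13.14*c^2 - 1.86*c - 2.98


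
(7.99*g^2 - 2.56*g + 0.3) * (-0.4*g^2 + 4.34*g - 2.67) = -3.196*g^4 + 35.7006*g^3 - 32.5637*g^2 + 8.1372*g - 0.801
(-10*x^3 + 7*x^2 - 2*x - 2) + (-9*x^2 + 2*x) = -10*x^3 - 2*x^2 - 2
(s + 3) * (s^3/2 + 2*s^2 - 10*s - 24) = s^4/2 + 7*s^3/2 - 4*s^2 - 54*s - 72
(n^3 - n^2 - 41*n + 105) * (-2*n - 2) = -2*n^4 + 84*n^2 - 128*n - 210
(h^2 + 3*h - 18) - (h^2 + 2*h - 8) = h - 10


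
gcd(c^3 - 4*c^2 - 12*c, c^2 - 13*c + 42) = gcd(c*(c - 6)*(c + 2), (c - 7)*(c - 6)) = c - 6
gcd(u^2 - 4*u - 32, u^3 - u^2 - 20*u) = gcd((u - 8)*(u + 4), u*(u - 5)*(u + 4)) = u + 4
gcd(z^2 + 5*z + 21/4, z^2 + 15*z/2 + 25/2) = 1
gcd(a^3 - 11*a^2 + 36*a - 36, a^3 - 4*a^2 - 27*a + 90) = a^2 - 9*a + 18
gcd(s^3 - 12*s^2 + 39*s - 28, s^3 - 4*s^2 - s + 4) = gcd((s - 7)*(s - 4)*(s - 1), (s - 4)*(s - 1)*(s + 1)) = s^2 - 5*s + 4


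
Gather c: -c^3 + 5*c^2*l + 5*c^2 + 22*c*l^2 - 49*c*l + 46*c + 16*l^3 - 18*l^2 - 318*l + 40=-c^3 + c^2*(5*l + 5) + c*(22*l^2 - 49*l + 46) + 16*l^3 - 18*l^2 - 318*l + 40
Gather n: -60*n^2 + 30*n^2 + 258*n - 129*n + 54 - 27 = -30*n^2 + 129*n + 27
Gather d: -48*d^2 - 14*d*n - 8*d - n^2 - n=-48*d^2 + d*(-14*n - 8) - n^2 - n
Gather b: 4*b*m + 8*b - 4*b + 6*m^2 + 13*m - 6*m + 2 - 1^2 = b*(4*m + 4) + 6*m^2 + 7*m + 1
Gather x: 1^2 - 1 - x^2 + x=-x^2 + x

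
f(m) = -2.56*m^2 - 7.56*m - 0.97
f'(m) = -5.12*m - 7.56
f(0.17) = -2.33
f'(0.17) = -8.43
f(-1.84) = 4.27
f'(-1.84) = 1.86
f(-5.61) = -39.13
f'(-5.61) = 21.16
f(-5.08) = -28.63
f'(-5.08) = 18.45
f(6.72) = -167.38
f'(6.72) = -41.97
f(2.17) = -29.43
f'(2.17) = -18.67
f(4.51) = -87.14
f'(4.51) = -30.65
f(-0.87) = 3.67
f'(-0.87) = -3.11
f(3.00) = -46.69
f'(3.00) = -22.92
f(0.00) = -0.97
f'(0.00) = -7.56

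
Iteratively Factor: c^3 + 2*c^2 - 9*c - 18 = (c + 2)*(c^2 - 9) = (c + 2)*(c + 3)*(c - 3)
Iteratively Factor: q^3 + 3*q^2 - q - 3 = (q - 1)*(q^2 + 4*q + 3) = (q - 1)*(q + 3)*(q + 1)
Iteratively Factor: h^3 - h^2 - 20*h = (h - 5)*(h^2 + 4*h) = h*(h - 5)*(h + 4)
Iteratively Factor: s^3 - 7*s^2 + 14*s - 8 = (s - 1)*(s^2 - 6*s + 8) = (s - 4)*(s - 1)*(s - 2)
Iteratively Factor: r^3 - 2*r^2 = (r)*(r^2 - 2*r) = r^2*(r - 2)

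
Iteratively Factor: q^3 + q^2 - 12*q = (q + 4)*(q^2 - 3*q) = (q - 3)*(q + 4)*(q)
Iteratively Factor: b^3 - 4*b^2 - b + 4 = (b + 1)*(b^2 - 5*b + 4) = (b - 1)*(b + 1)*(b - 4)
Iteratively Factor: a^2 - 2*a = (a)*(a - 2)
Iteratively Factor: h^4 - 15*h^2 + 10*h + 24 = (h + 1)*(h^3 - h^2 - 14*h + 24) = (h + 1)*(h + 4)*(h^2 - 5*h + 6) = (h - 3)*(h + 1)*(h + 4)*(h - 2)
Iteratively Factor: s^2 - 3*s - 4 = (s - 4)*(s + 1)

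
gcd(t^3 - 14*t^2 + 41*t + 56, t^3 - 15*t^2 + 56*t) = t^2 - 15*t + 56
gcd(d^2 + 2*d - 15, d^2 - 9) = d - 3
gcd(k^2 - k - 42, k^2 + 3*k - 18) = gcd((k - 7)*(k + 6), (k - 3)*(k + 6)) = k + 6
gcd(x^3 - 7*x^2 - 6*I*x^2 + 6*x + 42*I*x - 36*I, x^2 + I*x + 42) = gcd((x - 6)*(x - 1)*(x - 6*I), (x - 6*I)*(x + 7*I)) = x - 6*I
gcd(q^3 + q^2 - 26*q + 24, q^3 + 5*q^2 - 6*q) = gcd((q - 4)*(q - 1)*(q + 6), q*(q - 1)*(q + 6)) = q^2 + 5*q - 6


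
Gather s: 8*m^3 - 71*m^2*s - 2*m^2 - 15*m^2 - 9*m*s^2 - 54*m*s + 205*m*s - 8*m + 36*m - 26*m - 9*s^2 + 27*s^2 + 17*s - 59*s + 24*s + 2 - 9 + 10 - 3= 8*m^3 - 17*m^2 + 2*m + s^2*(18 - 9*m) + s*(-71*m^2 + 151*m - 18)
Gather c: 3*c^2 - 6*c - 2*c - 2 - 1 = 3*c^2 - 8*c - 3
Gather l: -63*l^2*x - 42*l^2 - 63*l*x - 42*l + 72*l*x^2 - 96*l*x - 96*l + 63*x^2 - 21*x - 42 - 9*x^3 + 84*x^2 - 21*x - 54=l^2*(-63*x - 42) + l*(72*x^2 - 159*x - 138) - 9*x^3 + 147*x^2 - 42*x - 96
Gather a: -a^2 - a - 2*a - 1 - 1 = -a^2 - 3*a - 2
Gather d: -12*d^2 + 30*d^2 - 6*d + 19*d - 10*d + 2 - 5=18*d^2 + 3*d - 3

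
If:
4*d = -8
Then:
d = -2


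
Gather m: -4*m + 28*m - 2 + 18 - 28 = 24*m - 12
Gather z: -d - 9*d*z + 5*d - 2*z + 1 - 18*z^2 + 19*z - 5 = 4*d - 18*z^2 + z*(17 - 9*d) - 4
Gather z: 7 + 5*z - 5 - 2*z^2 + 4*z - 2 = -2*z^2 + 9*z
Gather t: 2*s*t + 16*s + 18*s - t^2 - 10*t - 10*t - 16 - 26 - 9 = 34*s - t^2 + t*(2*s - 20) - 51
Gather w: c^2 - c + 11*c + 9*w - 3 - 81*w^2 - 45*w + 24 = c^2 + 10*c - 81*w^2 - 36*w + 21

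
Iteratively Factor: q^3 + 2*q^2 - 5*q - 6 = (q + 3)*(q^2 - q - 2) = (q + 1)*(q + 3)*(q - 2)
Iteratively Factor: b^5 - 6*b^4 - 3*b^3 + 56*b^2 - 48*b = (b)*(b^4 - 6*b^3 - 3*b^2 + 56*b - 48) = b*(b - 1)*(b^3 - 5*b^2 - 8*b + 48) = b*(b - 4)*(b - 1)*(b^2 - b - 12) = b*(b - 4)^2*(b - 1)*(b + 3)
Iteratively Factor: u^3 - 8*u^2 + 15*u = (u)*(u^2 - 8*u + 15) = u*(u - 3)*(u - 5)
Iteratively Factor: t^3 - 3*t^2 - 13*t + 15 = (t + 3)*(t^2 - 6*t + 5) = (t - 1)*(t + 3)*(t - 5)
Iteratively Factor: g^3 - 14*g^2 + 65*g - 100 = (g - 4)*(g^2 - 10*g + 25) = (g - 5)*(g - 4)*(g - 5)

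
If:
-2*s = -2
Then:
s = 1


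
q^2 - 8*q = q*(q - 8)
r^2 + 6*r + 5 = (r + 1)*(r + 5)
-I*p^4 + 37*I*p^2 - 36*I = (p - 6)*(p - 1)*(p + 6)*(-I*p - I)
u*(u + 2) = u^2 + 2*u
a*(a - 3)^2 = a^3 - 6*a^2 + 9*a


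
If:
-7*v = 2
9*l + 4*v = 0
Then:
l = 8/63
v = -2/7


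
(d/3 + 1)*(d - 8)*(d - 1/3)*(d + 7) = d^4/3 + 5*d^3/9 - 179*d^2/9 - 445*d/9 + 56/3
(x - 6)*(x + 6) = x^2 - 36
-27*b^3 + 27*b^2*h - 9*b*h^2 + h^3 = (-3*b + h)^3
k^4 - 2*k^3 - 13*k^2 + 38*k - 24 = (k - 3)*(k - 2)*(k - 1)*(k + 4)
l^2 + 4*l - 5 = (l - 1)*(l + 5)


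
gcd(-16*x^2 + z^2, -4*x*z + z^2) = 4*x - z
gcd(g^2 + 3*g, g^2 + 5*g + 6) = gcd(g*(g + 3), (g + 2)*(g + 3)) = g + 3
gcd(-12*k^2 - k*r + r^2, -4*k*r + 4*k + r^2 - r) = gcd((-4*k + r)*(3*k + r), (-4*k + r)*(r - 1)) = -4*k + r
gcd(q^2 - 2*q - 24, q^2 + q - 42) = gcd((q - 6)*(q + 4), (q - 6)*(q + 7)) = q - 6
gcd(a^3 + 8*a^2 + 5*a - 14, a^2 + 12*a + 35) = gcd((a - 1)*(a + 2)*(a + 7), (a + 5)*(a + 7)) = a + 7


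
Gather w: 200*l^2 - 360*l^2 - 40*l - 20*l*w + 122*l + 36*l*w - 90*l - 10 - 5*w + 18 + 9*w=-160*l^2 - 8*l + w*(16*l + 4) + 8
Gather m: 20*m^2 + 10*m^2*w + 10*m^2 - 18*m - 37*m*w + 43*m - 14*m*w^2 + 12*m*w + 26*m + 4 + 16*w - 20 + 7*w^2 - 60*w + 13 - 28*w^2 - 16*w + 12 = m^2*(10*w + 30) + m*(-14*w^2 - 25*w + 51) - 21*w^2 - 60*w + 9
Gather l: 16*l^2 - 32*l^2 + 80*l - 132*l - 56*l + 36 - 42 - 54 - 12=-16*l^2 - 108*l - 72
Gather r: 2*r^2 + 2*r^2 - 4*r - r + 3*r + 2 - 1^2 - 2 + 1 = 4*r^2 - 2*r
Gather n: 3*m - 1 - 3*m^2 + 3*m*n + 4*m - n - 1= -3*m^2 + 7*m + n*(3*m - 1) - 2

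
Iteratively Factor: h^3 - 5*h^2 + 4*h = (h)*(h^2 - 5*h + 4) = h*(h - 1)*(h - 4)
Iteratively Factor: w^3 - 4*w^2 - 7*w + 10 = (w - 5)*(w^2 + w - 2) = (w - 5)*(w + 2)*(w - 1)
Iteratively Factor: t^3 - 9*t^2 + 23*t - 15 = (t - 5)*(t^2 - 4*t + 3) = (t - 5)*(t - 3)*(t - 1)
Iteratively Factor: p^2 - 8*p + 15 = (p - 5)*(p - 3)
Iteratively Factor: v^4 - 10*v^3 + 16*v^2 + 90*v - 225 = (v + 3)*(v^3 - 13*v^2 + 55*v - 75) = (v - 3)*(v + 3)*(v^2 - 10*v + 25) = (v - 5)*(v - 3)*(v + 3)*(v - 5)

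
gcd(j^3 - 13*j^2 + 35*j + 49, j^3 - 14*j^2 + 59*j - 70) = j - 7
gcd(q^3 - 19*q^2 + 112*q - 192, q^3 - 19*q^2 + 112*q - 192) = q^3 - 19*q^2 + 112*q - 192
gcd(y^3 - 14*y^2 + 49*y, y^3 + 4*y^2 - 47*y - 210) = y - 7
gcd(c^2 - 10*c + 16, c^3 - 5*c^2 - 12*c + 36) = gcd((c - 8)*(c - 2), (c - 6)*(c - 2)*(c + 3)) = c - 2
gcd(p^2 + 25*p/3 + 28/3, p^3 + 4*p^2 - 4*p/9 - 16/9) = 1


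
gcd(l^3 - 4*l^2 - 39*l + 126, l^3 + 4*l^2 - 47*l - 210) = l^2 - l - 42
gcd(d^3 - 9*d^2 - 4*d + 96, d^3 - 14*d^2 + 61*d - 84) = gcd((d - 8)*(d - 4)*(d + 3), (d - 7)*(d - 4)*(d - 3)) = d - 4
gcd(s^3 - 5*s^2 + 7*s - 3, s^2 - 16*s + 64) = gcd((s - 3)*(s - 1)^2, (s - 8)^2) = 1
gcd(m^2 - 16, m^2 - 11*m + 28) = m - 4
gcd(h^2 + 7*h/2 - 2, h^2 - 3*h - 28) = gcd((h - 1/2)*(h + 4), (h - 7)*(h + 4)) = h + 4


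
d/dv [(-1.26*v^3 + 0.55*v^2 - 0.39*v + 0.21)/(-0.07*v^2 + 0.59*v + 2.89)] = (0.0882*v^4 - 1.4868*v^3 - 10.627*v^2 + 3.2084*v - 1.251)/(0.0049*v^4 - 0.0826*v^3 - 0.0565000000000001*v^2 + 3.4102*v + 8.3521)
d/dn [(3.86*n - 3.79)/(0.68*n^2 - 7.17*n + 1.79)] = (-2.6248*n^2 + 5.1544*n - 20.2649)/(0.4624*n^4 - 9.7512*n^3 + 53.8433*n^2 - 25.6686*n + 3.2041)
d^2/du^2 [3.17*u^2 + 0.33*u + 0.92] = 6.34000000000000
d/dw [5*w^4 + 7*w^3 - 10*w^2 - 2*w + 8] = 20*w^3 + 21*w^2 - 20*w - 2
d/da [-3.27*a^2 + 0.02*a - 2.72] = 0.02 - 6.54*a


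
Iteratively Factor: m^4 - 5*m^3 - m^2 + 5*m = (m)*(m^3 - 5*m^2 - m + 5) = m*(m + 1)*(m^2 - 6*m + 5) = m*(m - 1)*(m + 1)*(m - 5)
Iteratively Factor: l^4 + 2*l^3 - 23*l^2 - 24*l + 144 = (l + 4)*(l^3 - 2*l^2 - 15*l + 36) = (l - 3)*(l + 4)*(l^2 + l - 12) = (l - 3)^2*(l + 4)*(l + 4)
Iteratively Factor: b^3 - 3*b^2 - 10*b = (b + 2)*(b^2 - 5*b) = (b - 5)*(b + 2)*(b)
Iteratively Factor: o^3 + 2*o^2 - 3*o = (o)*(o^2 + 2*o - 3) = o*(o - 1)*(o + 3)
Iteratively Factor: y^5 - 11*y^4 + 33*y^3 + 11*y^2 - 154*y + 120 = (y - 5)*(y^4 - 6*y^3 + 3*y^2 + 26*y - 24) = (y - 5)*(y - 3)*(y^3 - 3*y^2 - 6*y + 8) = (y - 5)*(y - 3)*(y + 2)*(y^2 - 5*y + 4) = (y - 5)*(y - 3)*(y - 1)*(y + 2)*(y - 4)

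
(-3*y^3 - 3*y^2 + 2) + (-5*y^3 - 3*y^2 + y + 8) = -8*y^3 - 6*y^2 + y + 10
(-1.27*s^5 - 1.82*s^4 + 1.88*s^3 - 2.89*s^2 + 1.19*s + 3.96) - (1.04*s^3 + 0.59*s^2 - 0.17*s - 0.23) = -1.27*s^5 - 1.82*s^4 + 0.84*s^3 - 3.48*s^2 + 1.36*s + 4.19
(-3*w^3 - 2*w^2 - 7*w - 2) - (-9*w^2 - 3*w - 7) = -3*w^3 + 7*w^2 - 4*w + 5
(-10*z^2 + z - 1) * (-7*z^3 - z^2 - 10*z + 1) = 70*z^5 + 3*z^4 + 106*z^3 - 19*z^2 + 11*z - 1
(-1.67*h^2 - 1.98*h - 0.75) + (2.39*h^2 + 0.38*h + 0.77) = 0.72*h^2 - 1.6*h + 0.02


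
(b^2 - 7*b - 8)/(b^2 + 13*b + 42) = (b^2 - 7*b - 8)/(b^2 + 13*b + 42)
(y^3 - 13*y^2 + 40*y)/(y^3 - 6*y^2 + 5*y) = (y - 8)/(y - 1)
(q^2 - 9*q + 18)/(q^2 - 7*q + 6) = (q - 3)/(q - 1)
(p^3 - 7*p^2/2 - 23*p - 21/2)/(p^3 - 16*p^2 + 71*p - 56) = (2*p^2 + 7*p + 3)/(2*(p^2 - 9*p + 8))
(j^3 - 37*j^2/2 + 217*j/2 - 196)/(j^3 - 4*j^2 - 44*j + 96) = (2*j^2 - 21*j + 49)/(2*(j^2 + 4*j - 12))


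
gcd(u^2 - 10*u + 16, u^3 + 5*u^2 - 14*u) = u - 2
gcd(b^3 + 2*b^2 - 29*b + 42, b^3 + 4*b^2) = 1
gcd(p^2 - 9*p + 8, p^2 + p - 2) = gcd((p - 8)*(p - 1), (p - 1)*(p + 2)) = p - 1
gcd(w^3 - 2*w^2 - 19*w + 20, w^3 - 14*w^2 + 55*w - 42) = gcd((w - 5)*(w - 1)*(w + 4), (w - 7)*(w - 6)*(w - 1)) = w - 1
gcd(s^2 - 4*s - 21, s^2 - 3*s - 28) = s - 7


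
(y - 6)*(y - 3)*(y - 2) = y^3 - 11*y^2 + 36*y - 36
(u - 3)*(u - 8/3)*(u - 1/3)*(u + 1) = u^4 - 5*u^3 + 35*u^2/9 + 65*u/9 - 8/3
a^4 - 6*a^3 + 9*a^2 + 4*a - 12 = (a - 3)*(a - 2)^2*(a + 1)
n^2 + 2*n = n*(n + 2)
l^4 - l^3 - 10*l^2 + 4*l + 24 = (l - 3)*(l - 2)*(l + 2)^2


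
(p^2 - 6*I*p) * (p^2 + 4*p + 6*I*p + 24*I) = p^4 + 4*p^3 + 36*p^2 + 144*p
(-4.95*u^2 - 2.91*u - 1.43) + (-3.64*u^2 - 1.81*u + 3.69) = -8.59*u^2 - 4.72*u + 2.26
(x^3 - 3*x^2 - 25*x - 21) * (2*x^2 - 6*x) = 2*x^5 - 12*x^4 - 32*x^3 + 108*x^2 + 126*x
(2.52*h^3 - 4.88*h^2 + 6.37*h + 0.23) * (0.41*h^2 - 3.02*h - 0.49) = 1.0332*h^5 - 9.6112*h^4 + 16.1145*h^3 - 16.7519*h^2 - 3.8159*h - 0.1127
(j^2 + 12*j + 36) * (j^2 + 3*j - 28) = j^4 + 15*j^3 + 44*j^2 - 228*j - 1008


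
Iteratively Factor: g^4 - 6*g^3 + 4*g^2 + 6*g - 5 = (g - 1)*(g^3 - 5*g^2 - g + 5) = (g - 5)*(g - 1)*(g^2 - 1) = (g - 5)*(g - 1)^2*(g + 1)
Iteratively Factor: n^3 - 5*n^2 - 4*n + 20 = (n - 5)*(n^2 - 4) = (n - 5)*(n - 2)*(n + 2)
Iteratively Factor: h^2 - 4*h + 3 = (h - 3)*(h - 1)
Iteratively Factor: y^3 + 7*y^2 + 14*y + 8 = (y + 4)*(y^2 + 3*y + 2) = (y + 1)*(y + 4)*(y + 2)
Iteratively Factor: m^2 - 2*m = (m - 2)*(m)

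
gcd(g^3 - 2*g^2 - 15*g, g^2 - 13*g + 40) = g - 5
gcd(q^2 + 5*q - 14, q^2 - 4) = q - 2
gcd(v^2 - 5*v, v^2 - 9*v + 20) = v - 5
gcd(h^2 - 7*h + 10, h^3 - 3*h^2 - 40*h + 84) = h - 2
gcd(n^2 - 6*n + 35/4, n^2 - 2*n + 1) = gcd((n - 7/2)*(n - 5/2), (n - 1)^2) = 1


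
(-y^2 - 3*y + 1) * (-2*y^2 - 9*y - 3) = 2*y^4 + 15*y^3 + 28*y^2 - 3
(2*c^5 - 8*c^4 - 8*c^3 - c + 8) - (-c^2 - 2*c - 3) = 2*c^5 - 8*c^4 - 8*c^3 + c^2 + c + 11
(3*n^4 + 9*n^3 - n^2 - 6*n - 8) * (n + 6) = 3*n^5 + 27*n^4 + 53*n^3 - 12*n^2 - 44*n - 48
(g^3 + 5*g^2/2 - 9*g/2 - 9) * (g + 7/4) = g^4 + 17*g^3/4 - g^2/8 - 135*g/8 - 63/4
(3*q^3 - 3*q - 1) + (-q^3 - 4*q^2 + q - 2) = 2*q^3 - 4*q^2 - 2*q - 3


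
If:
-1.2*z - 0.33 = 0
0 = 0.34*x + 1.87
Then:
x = -5.50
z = -0.28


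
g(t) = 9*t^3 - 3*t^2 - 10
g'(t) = 27*t^2 - 6*t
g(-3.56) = -454.08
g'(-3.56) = 363.55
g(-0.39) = -10.99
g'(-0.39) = 6.45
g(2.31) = 84.93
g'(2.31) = 130.21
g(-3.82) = -555.46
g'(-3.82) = 416.91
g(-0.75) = -15.48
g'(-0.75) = 19.69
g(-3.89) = -585.17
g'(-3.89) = 431.91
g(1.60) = 19.18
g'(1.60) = 59.52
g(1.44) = 10.65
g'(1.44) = 47.35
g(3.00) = 206.00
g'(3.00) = 225.00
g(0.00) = -10.00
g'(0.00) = 0.00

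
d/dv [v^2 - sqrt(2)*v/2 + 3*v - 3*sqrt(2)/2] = 2*v - sqrt(2)/2 + 3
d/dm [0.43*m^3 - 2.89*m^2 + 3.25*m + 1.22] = 1.29*m^2 - 5.78*m + 3.25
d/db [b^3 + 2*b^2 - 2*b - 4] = 3*b^2 + 4*b - 2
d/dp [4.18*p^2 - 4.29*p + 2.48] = 8.36*p - 4.29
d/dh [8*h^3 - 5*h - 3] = 24*h^2 - 5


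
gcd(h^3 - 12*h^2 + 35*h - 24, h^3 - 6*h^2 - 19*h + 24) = h^2 - 9*h + 8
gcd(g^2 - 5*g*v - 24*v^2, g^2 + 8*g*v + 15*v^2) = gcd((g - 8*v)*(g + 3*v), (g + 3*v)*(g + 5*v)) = g + 3*v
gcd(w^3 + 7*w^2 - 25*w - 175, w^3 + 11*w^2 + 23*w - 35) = w^2 + 12*w + 35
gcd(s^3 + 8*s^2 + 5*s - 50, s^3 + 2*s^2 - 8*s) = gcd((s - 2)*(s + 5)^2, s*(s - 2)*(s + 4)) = s - 2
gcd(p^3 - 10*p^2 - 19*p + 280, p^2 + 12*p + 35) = p + 5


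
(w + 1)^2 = w^2 + 2*w + 1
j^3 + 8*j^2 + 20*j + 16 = (j + 2)^2*(j + 4)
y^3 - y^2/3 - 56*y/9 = y*(y - 8/3)*(y + 7/3)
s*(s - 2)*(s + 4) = s^3 + 2*s^2 - 8*s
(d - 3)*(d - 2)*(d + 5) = d^3 - 19*d + 30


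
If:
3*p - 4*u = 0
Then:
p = 4*u/3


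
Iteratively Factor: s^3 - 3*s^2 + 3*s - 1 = (s - 1)*(s^2 - 2*s + 1) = (s - 1)^2*(s - 1)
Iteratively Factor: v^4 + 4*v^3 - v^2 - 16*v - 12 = (v + 1)*(v^3 + 3*v^2 - 4*v - 12) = (v + 1)*(v + 3)*(v^2 - 4) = (v + 1)*(v + 2)*(v + 3)*(v - 2)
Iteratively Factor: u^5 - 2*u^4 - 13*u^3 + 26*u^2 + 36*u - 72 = (u + 2)*(u^4 - 4*u^3 - 5*u^2 + 36*u - 36) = (u + 2)*(u + 3)*(u^3 - 7*u^2 + 16*u - 12) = (u - 2)*(u + 2)*(u + 3)*(u^2 - 5*u + 6) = (u - 2)^2*(u + 2)*(u + 3)*(u - 3)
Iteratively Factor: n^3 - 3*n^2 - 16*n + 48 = (n - 4)*(n^2 + n - 12) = (n - 4)*(n - 3)*(n + 4)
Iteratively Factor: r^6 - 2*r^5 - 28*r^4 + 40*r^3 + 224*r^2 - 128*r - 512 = (r - 2)*(r^5 - 28*r^3 - 16*r^2 + 192*r + 256) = (r - 4)*(r - 2)*(r^4 + 4*r^3 - 12*r^2 - 64*r - 64) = (r - 4)^2*(r - 2)*(r^3 + 8*r^2 + 20*r + 16) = (r - 4)^2*(r - 2)*(r + 2)*(r^2 + 6*r + 8) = (r - 4)^2*(r - 2)*(r + 2)*(r + 4)*(r + 2)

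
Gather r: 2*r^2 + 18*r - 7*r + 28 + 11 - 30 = 2*r^2 + 11*r + 9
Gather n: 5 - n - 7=-n - 2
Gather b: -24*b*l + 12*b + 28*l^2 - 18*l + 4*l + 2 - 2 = b*(12 - 24*l) + 28*l^2 - 14*l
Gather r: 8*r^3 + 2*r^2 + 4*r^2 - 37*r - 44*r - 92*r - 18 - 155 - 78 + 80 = 8*r^3 + 6*r^2 - 173*r - 171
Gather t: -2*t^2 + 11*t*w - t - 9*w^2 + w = -2*t^2 + t*(11*w - 1) - 9*w^2 + w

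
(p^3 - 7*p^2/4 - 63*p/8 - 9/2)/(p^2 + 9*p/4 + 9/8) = p - 4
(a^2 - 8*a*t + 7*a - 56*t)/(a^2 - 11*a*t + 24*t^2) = (-a - 7)/(-a + 3*t)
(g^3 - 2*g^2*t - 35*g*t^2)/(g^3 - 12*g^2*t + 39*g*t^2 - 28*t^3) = g*(g + 5*t)/(g^2 - 5*g*t + 4*t^2)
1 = 1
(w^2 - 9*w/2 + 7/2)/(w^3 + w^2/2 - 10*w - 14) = (w - 1)/(w^2 + 4*w + 4)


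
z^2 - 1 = (z - 1)*(z + 1)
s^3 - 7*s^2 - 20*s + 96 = (s - 8)*(s - 3)*(s + 4)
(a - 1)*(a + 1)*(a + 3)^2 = a^4 + 6*a^3 + 8*a^2 - 6*a - 9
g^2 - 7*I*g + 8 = (g - 8*I)*(g + I)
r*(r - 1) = r^2 - r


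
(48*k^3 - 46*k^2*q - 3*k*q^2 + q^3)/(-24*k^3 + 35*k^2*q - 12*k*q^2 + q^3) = (6*k + q)/(-3*k + q)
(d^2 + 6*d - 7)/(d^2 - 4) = (d^2 + 6*d - 7)/(d^2 - 4)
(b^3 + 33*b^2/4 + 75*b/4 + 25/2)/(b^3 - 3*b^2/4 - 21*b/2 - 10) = (b + 5)/(b - 4)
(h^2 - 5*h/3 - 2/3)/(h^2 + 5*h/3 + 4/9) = 3*(h - 2)/(3*h + 4)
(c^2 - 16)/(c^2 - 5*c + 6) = (c^2 - 16)/(c^2 - 5*c + 6)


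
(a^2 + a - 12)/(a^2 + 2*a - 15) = (a + 4)/(a + 5)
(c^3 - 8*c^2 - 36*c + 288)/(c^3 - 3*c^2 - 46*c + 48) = (c - 6)/(c - 1)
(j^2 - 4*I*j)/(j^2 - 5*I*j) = (j - 4*I)/(j - 5*I)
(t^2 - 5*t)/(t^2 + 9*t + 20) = t*(t - 5)/(t^2 + 9*t + 20)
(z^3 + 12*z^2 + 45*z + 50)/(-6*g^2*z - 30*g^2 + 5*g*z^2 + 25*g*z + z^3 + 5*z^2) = (z^2 + 7*z + 10)/(-6*g^2 + 5*g*z + z^2)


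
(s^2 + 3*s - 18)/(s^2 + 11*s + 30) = (s - 3)/(s + 5)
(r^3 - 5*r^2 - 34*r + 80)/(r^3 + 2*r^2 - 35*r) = (r^3 - 5*r^2 - 34*r + 80)/(r*(r^2 + 2*r - 35))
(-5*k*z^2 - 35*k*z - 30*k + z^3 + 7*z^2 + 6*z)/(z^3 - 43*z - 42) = (-5*k + z)/(z - 7)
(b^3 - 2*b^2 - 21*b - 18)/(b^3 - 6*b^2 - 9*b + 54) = (b + 1)/(b - 3)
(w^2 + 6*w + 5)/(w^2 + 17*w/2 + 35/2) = 2*(w + 1)/(2*w + 7)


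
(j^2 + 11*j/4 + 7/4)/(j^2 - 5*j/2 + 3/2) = (4*j^2 + 11*j + 7)/(2*(2*j^2 - 5*j + 3))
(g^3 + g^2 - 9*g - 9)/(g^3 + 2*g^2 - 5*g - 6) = (g - 3)/(g - 2)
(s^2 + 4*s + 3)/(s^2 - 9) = (s + 1)/(s - 3)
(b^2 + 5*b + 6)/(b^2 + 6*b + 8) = (b + 3)/(b + 4)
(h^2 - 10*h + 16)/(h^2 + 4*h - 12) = (h - 8)/(h + 6)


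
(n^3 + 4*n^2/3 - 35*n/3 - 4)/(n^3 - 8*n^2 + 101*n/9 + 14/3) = 3*(n^2 + n - 12)/(3*n^2 - 25*n + 42)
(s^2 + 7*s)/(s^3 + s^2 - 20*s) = (s + 7)/(s^2 + s - 20)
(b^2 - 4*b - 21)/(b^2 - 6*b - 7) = (b + 3)/(b + 1)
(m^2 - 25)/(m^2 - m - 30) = (m - 5)/(m - 6)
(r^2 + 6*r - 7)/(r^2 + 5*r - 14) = (r - 1)/(r - 2)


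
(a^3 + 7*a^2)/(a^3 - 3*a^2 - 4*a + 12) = a^2*(a + 7)/(a^3 - 3*a^2 - 4*a + 12)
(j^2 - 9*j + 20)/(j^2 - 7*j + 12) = (j - 5)/(j - 3)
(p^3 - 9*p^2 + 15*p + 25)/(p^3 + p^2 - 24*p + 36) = (p^3 - 9*p^2 + 15*p + 25)/(p^3 + p^2 - 24*p + 36)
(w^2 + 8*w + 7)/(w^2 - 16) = (w^2 + 8*w + 7)/(w^2 - 16)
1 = 1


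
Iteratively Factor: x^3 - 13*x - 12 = (x - 4)*(x^2 + 4*x + 3) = (x - 4)*(x + 3)*(x + 1)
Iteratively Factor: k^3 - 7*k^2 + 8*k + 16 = (k - 4)*(k^2 - 3*k - 4) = (k - 4)^2*(k + 1)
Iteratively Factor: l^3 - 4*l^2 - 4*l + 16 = (l - 2)*(l^2 - 2*l - 8) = (l - 2)*(l + 2)*(l - 4)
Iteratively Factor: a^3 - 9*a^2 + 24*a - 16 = (a - 1)*(a^2 - 8*a + 16) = (a - 4)*(a - 1)*(a - 4)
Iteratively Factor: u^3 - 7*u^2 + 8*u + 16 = (u - 4)*(u^2 - 3*u - 4) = (u - 4)^2*(u + 1)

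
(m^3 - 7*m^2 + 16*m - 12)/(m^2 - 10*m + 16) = (m^2 - 5*m + 6)/(m - 8)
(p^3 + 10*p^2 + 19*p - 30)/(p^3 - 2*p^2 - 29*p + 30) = (p + 6)/(p - 6)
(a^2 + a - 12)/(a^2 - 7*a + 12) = (a + 4)/(a - 4)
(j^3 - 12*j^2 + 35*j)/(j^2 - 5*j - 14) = j*(j - 5)/(j + 2)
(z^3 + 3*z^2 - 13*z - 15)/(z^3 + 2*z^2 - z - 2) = (z^2 + 2*z - 15)/(z^2 + z - 2)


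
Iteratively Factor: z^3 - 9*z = (z + 3)*(z^2 - 3*z) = (z - 3)*(z + 3)*(z)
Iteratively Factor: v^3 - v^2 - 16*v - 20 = (v + 2)*(v^2 - 3*v - 10) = (v - 5)*(v + 2)*(v + 2)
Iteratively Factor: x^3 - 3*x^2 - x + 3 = (x + 1)*(x^2 - 4*x + 3) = (x - 3)*(x + 1)*(x - 1)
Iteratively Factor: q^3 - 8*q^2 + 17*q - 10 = (q - 5)*(q^2 - 3*q + 2) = (q - 5)*(q - 1)*(q - 2)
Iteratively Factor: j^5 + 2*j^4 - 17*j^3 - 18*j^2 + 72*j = (j - 2)*(j^4 + 4*j^3 - 9*j^2 - 36*j) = (j - 3)*(j - 2)*(j^3 + 7*j^2 + 12*j) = j*(j - 3)*(j - 2)*(j^2 + 7*j + 12) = j*(j - 3)*(j - 2)*(j + 3)*(j + 4)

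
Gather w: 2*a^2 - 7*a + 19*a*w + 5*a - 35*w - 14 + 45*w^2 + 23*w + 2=2*a^2 - 2*a + 45*w^2 + w*(19*a - 12) - 12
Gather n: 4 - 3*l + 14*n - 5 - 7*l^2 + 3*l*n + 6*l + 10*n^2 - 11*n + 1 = -7*l^2 + 3*l + 10*n^2 + n*(3*l + 3)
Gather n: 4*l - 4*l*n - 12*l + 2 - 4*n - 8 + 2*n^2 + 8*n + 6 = -8*l + 2*n^2 + n*(4 - 4*l)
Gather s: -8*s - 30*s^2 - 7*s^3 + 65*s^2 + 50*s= -7*s^3 + 35*s^2 + 42*s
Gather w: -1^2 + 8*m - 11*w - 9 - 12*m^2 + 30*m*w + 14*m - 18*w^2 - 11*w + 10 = -12*m^2 + 22*m - 18*w^2 + w*(30*m - 22)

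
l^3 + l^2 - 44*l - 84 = (l - 7)*(l + 2)*(l + 6)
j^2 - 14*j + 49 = (j - 7)^2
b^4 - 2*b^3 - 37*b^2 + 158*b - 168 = (b - 4)*(b - 3)*(b - 2)*(b + 7)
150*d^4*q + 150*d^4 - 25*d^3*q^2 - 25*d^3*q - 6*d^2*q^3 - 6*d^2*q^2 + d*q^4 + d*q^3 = (-6*d + q)*(-5*d + q)*(5*d + q)*(d*q + d)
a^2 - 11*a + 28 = (a - 7)*(a - 4)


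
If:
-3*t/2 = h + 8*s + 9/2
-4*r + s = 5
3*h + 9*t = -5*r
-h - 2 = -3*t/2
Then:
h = -303/556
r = -789/556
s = -94/139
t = 809/834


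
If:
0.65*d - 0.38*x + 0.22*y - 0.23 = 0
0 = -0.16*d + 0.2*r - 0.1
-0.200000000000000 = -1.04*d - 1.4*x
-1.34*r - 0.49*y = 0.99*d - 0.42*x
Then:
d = -4.18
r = -2.84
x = 3.25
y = 19.00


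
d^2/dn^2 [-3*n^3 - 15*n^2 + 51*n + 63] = -18*n - 30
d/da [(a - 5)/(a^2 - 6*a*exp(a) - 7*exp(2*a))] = (a^2 - 6*a*exp(a) + 2*(a - 5)*(3*a*exp(a) - a + 7*exp(2*a) + 3*exp(a)) - 7*exp(2*a))/(-a^2 + 6*a*exp(a) + 7*exp(2*a))^2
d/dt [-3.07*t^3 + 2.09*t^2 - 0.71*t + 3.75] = -9.21*t^2 + 4.18*t - 0.71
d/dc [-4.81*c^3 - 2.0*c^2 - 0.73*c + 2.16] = -14.43*c^2 - 4.0*c - 0.73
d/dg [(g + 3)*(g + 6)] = 2*g + 9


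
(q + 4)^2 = q^2 + 8*q + 16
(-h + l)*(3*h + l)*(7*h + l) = -21*h^3 + 11*h^2*l + 9*h*l^2 + l^3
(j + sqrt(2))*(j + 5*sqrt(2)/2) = j^2 + 7*sqrt(2)*j/2 + 5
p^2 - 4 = (p - 2)*(p + 2)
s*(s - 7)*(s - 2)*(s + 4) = s^4 - 5*s^3 - 22*s^2 + 56*s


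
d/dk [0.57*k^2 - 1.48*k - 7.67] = 1.14*k - 1.48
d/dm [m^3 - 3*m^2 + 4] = 3*m*(m - 2)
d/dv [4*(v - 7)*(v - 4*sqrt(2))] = 8*v - 28 - 16*sqrt(2)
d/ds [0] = 0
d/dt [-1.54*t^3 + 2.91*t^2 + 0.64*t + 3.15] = -4.62*t^2 + 5.82*t + 0.64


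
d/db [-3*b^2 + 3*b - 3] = 3 - 6*b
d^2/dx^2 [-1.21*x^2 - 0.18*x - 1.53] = -2.42000000000000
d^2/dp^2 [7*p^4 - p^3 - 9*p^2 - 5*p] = 84*p^2 - 6*p - 18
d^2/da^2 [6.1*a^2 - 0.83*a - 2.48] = 12.2000000000000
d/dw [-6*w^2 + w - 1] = 1 - 12*w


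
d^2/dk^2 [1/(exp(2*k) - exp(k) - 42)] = ((1 - 4*exp(k))*(-exp(2*k) + exp(k) + 42) - 2*(2*exp(k) - 1)^2*exp(k))*exp(k)/(-exp(2*k) + exp(k) + 42)^3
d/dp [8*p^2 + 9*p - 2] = 16*p + 9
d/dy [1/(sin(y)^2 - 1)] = -2*sin(y)/cos(y)^3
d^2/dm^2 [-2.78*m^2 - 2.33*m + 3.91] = -5.56000000000000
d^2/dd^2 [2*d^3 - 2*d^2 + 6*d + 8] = 12*d - 4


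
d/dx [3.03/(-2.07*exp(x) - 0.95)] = 6.2721*exp(x)/(2.07*exp(x) + 0.95)^2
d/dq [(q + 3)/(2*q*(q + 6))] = (-q^2 - 6*q - 18)/(2*q^2*(q^2 + 12*q + 36))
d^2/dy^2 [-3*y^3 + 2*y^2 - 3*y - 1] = 4 - 18*y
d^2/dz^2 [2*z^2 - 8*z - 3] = 4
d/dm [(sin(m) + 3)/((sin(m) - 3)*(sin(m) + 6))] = (-6*sin(m) + cos(m)^2 - 28)*cos(m)/((sin(m) - 3)^2*(sin(m) + 6)^2)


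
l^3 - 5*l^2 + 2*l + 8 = (l - 4)*(l - 2)*(l + 1)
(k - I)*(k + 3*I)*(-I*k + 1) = -I*k^3 + 3*k^2 - I*k + 3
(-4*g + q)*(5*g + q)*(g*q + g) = -20*g^3*q - 20*g^3 + g^2*q^2 + g^2*q + g*q^3 + g*q^2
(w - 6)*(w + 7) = w^2 + w - 42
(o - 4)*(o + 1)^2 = o^3 - 2*o^2 - 7*o - 4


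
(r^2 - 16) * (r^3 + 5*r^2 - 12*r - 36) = r^5 + 5*r^4 - 28*r^3 - 116*r^2 + 192*r + 576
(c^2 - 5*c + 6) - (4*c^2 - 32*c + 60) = -3*c^2 + 27*c - 54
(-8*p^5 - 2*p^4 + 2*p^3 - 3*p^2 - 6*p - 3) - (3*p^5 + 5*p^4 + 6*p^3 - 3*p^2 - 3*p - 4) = -11*p^5 - 7*p^4 - 4*p^3 - 3*p + 1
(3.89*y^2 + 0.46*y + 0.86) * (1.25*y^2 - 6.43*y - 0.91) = 4.8625*y^4 - 24.4377*y^3 - 5.4227*y^2 - 5.9484*y - 0.7826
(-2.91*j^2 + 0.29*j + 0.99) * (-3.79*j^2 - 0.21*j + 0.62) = 11.0289*j^4 - 0.488*j^3 - 5.6172*j^2 - 0.0281*j + 0.6138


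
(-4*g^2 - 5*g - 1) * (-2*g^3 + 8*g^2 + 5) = 8*g^5 - 22*g^4 - 38*g^3 - 28*g^2 - 25*g - 5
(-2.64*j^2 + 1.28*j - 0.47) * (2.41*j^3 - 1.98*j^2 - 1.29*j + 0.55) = -6.3624*j^5 + 8.312*j^4 - 0.2615*j^3 - 2.1726*j^2 + 1.3103*j - 0.2585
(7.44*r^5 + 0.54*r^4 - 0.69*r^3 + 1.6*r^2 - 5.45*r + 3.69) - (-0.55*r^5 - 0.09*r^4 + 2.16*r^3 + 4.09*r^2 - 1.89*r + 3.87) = 7.99*r^5 + 0.63*r^4 - 2.85*r^3 - 2.49*r^2 - 3.56*r - 0.18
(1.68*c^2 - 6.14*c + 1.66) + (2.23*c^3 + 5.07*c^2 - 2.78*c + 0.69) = 2.23*c^3 + 6.75*c^2 - 8.92*c + 2.35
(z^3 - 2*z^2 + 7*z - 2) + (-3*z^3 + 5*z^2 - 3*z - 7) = -2*z^3 + 3*z^2 + 4*z - 9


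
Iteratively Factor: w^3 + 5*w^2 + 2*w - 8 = (w + 4)*(w^2 + w - 2) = (w + 2)*(w + 4)*(w - 1)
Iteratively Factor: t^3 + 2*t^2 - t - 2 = (t + 1)*(t^2 + t - 2) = (t + 1)*(t + 2)*(t - 1)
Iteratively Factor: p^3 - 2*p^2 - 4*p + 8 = (p + 2)*(p^2 - 4*p + 4) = (p - 2)*(p + 2)*(p - 2)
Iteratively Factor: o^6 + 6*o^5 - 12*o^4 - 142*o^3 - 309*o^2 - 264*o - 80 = (o + 4)*(o^5 + 2*o^4 - 20*o^3 - 62*o^2 - 61*o - 20) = (o + 1)*(o + 4)*(o^4 + o^3 - 21*o^2 - 41*o - 20) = (o - 5)*(o + 1)*(o + 4)*(o^3 + 6*o^2 + 9*o + 4) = (o - 5)*(o + 1)^2*(o + 4)*(o^2 + 5*o + 4) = (o - 5)*(o + 1)^2*(o + 4)^2*(o + 1)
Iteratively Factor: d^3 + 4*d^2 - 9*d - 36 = (d + 3)*(d^2 + d - 12) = (d - 3)*(d + 3)*(d + 4)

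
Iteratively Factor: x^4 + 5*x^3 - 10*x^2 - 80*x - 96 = (x + 3)*(x^3 + 2*x^2 - 16*x - 32) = (x - 4)*(x + 3)*(x^2 + 6*x + 8) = (x - 4)*(x + 2)*(x + 3)*(x + 4)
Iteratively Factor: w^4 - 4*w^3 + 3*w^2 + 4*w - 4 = (w + 1)*(w^3 - 5*w^2 + 8*w - 4) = (w - 2)*(w + 1)*(w^2 - 3*w + 2) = (w - 2)^2*(w + 1)*(w - 1)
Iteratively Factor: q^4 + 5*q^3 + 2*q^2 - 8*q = (q + 2)*(q^3 + 3*q^2 - 4*q) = (q - 1)*(q + 2)*(q^2 + 4*q) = (q - 1)*(q + 2)*(q + 4)*(q)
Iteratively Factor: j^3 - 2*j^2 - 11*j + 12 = (j - 1)*(j^2 - j - 12) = (j - 4)*(j - 1)*(j + 3)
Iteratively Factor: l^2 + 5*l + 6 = (l + 3)*(l + 2)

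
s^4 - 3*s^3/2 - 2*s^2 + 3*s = s*(s - 3/2)*(s - sqrt(2))*(s + sqrt(2))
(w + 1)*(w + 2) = w^2 + 3*w + 2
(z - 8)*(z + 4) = z^2 - 4*z - 32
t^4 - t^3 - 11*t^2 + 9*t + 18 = (t - 3)*(t - 2)*(t + 1)*(t + 3)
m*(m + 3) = m^2 + 3*m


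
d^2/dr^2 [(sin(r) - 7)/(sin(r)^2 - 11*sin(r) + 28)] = (-4*sin(r) + cos(r)^2 + 1)/(sin(r) - 4)^3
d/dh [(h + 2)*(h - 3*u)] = 2*h - 3*u + 2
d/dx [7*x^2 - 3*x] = 14*x - 3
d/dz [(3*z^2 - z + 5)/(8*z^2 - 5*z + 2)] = (-7*z^2 - 68*z + 23)/(64*z^4 - 80*z^3 + 57*z^2 - 20*z + 4)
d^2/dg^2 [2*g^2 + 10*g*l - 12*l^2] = 4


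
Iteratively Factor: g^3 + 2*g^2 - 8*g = (g)*(g^2 + 2*g - 8) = g*(g - 2)*(g + 4)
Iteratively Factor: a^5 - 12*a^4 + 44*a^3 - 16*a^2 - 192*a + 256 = (a - 4)*(a^4 - 8*a^3 + 12*a^2 + 32*a - 64) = (a - 4)*(a - 2)*(a^3 - 6*a^2 + 32) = (a - 4)^2*(a - 2)*(a^2 - 2*a - 8) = (a - 4)^2*(a - 2)*(a + 2)*(a - 4)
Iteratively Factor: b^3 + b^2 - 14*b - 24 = (b - 4)*(b^2 + 5*b + 6) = (b - 4)*(b + 3)*(b + 2)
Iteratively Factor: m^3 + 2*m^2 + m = (m + 1)*(m^2 + m) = (m + 1)^2*(m)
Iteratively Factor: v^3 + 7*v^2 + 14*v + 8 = (v + 4)*(v^2 + 3*v + 2) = (v + 2)*(v + 4)*(v + 1)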